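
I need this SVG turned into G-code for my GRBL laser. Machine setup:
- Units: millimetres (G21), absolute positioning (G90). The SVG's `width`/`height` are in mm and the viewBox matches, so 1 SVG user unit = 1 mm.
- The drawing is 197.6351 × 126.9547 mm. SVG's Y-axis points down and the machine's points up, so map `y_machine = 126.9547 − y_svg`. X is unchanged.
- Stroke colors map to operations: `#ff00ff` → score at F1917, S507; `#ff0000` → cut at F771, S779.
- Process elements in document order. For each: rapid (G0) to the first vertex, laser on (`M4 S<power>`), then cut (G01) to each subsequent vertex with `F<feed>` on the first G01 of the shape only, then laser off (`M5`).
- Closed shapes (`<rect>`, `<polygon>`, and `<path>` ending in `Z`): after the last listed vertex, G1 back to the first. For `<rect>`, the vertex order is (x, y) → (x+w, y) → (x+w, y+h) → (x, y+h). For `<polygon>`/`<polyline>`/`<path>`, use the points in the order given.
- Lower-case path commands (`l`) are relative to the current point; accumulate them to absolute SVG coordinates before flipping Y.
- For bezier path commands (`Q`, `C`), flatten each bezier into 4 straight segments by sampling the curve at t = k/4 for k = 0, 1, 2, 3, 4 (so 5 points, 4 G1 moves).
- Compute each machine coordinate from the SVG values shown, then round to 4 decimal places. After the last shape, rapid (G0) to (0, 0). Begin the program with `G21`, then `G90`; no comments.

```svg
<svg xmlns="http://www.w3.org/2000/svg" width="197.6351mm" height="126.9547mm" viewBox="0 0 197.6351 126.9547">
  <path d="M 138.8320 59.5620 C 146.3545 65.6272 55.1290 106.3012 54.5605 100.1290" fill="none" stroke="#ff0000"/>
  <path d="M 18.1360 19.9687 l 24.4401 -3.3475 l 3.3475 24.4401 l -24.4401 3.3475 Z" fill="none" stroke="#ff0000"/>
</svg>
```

viewBox `0 0 197.6351 126.9547` with mm width/height → 1 unit = 1 mm. Flip: y_m = 126.9547 − y_svg.

**Shape 1** — `<path>` cubic bezier, stroke `#ff0000` → cut (S779, F771). Control points (SVG): P0=(138.8320,59.5620), P1=(146.3545,65.6272), P2=(55.1290,106.3012), P3=(54.5605,100.1290); sampled at t=k/4. Machine vertices: (138.8320,67.3927) → (128.9181,57.6274) → (99.7304,42.5202) → (69.0256,29.7075) → (54.5605,26.8257). Open path.

**Shape 2** — `<path>` regular polygon, stroke `#ff0000` → cut (S779, F771). Machine vertices: (18.1360,106.9860) → (42.5761,110.3335) → (45.9236,85.8934) → (21.4835,82.5459) → (18.1360,106.9860). Closed: final G1 returns to the first vertex.

G21
G90
G0 X138.8320 Y67.3927
M4 S779
G01 X128.9181 Y57.6274 F771
G01 X99.7304 Y42.5202
G01 X69.0256 Y29.7075
G01 X54.5605 Y26.8257
M5
G0 X18.1360 Y106.9860
M4 S779
G01 X42.5761 Y110.3335 F771
G01 X45.9236 Y85.8934
G01 X21.4835 Y82.5459
G01 X18.1360 Y106.9860
M5
G0 X0.0000 Y0.0000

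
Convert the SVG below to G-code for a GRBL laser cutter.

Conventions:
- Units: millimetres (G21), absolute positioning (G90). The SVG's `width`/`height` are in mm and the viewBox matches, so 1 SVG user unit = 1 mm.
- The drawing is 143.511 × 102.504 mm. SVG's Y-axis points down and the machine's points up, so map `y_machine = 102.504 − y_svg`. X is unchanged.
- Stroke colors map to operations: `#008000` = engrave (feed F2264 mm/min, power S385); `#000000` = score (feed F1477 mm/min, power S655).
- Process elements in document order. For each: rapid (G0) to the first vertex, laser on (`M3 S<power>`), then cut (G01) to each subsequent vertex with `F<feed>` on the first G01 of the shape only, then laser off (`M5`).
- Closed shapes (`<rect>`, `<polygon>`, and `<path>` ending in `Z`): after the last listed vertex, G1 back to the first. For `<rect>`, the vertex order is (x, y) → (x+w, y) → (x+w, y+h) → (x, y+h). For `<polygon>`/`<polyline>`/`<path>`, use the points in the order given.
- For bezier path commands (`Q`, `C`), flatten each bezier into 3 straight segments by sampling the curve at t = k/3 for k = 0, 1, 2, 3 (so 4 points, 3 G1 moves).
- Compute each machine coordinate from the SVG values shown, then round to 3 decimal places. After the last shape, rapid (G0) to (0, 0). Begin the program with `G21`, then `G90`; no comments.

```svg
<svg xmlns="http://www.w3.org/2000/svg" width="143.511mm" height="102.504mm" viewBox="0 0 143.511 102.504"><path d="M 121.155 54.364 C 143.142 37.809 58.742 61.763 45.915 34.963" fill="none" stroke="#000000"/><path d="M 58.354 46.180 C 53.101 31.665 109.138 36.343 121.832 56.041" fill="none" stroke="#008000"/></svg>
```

viewBox `0 0 143.511 102.504` with mm width/height → 1 unit = 1 mm. Flip: y_m = 102.504 − y_svg.

**Shape 1** — `<path>` cubic bezier, stroke `#000000` → score (S655, F1477). Control points (SVG): P0=(121.155,54.364), P1=(143.142,37.809), P2=(58.742,61.763), P3=(45.915,34.963); sampled at t=k/3. Machine vertices: (121.155,48.140) → (114.271,54.572) → (76.009,54.279) → (45.915,67.541). Open path.

**Shape 2** — `<path>` cubic bezier, stroke `#008000` → engrave (S385, F2264). Control points (SVG): P0=(58.354,46.180), P1=(53.101,31.665), P2=(109.138,36.343), P3=(121.832,56.041); sampled at t=k/3. Machine vertices: (58.354,56.324) → (69.656,64.596) → (98.566,61.000) → (121.832,46.463). Open path.

G21
G90
G0 X121.155 Y48.140
M3 S655
G01 X114.271 Y54.572 F1477
G01 X76.009 Y54.279
G01 X45.915 Y67.541
M5
G0 X58.354 Y56.324
M3 S385
G01 X69.656 Y64.596 F2264
G01 X98.566 Y61.000
G01 X121.832 Y46.463
M5
G0 X0.000 Y0.000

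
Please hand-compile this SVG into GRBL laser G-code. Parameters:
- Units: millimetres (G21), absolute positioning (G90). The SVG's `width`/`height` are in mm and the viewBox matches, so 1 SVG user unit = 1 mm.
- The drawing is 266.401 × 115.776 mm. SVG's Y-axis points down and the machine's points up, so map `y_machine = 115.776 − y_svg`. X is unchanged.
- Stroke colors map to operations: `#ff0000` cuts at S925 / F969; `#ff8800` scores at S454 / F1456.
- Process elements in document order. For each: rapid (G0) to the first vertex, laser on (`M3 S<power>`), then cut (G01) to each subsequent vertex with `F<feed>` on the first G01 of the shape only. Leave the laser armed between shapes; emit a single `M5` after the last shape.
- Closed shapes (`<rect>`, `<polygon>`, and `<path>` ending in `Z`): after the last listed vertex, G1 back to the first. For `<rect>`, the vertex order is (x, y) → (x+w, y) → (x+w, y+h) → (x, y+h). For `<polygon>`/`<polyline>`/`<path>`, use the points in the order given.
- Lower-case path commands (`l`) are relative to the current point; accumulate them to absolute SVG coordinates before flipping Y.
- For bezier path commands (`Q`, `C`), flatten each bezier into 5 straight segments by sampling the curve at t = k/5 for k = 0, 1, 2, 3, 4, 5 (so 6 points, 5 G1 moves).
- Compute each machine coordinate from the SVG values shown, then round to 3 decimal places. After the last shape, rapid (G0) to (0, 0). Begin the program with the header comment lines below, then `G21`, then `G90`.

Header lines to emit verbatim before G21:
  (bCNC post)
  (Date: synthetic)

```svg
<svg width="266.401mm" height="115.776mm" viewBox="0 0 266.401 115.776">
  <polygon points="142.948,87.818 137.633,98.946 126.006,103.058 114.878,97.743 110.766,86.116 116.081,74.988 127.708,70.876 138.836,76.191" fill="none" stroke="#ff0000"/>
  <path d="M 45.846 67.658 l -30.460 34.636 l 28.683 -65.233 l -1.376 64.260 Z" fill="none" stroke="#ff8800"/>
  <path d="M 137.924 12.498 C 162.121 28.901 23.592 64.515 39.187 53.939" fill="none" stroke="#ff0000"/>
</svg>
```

1 u = 1 mm; y_m = 115.776 − y.

[1] `<polygon>` regular polygon, #ff0000→cut S925 F969: (142.948,27.958) → (137.633,16.830) → (126.006,12.718) → (114.878,18.033) → (110.766,29.660) → (116.081,40.788) → (127.708,44.900) → (138.836,39.585) → (142.948,27.958) (closed)

[2] `<path>` closed polygon, #ff8800→score S454 F1456: (45.846,48.118) → (15.386,13.482) → (44.069,78.715) → (42.693,14.455) → (45.846,48.118) (closed)

[3] `<path>` cubic bezier, #ff0000→cut S925 F969: (137.924,103.278) → (135.450,91.654) → (109.130,78.559) → (74.174,67.131) → (45.790,60.511) → (39.187,61.837)

(bCNC post)
(Date: synthetic)
G21
G90
G0 X142.948 Y27.958
M3 S925
G01 X137.633 Y16.830 F969
G01 X126.006 Y12.718
G01 X114.878 Y18.033
G01 X110.766 Y29.660
G01 X116.081 Y40.788
G01 X127.708 Y44.900
G01 X138.836 Y39.585
G01 X142.948 Y27.958
G0 X45.846 Y48.118
M3 S454
G01 X15.386 Y13.482 F1456
G01 X44.069 Y78.715
G01 X42.693 Y14.455
G01 X45.846 Y48.118
G0 X137.924 Y103.278
M3 S925
G01 X135.450 Y91.654 F969
G01 X109.130 Y78.559
G01 X74.174 Y67.131
G01 X45.790 Y60.511
G01 X39.187 Y61.837
M5
G0 X0.000 Y0.000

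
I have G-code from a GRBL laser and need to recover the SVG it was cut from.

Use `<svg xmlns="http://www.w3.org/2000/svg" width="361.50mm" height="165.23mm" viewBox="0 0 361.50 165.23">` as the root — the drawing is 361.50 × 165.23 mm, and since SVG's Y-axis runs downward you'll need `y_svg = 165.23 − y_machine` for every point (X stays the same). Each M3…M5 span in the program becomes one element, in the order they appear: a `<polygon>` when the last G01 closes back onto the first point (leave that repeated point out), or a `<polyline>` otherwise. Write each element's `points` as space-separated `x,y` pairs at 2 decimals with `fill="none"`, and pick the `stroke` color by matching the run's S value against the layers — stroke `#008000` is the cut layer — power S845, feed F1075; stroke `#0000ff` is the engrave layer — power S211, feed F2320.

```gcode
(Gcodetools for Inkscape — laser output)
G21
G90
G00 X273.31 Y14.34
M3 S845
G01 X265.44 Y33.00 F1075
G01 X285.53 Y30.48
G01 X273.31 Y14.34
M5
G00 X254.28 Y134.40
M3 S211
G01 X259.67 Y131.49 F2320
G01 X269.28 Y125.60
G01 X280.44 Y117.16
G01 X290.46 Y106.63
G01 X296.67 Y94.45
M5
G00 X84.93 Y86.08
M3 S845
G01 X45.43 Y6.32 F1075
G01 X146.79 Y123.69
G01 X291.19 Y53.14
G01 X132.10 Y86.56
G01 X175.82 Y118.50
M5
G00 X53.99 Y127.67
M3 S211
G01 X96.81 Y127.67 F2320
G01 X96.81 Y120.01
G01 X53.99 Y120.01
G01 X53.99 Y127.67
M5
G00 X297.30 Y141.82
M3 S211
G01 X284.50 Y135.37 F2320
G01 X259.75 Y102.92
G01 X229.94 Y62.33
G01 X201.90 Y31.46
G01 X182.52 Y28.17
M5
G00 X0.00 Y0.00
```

<svg xmlns="http://www.w3.org/2000/svg" width="361.50mm" height="165.23mm" viewBox="0 0 361.50 165.23">
  <polygon points="273.31,150.89 265.44,132.23 285.53,134.75" fill="none" stroke="#008000"/>
  <polyline points="254.28,30.83 259.67,33.74 269.28,39.63 280.44,48.07 290.46,58.60 296.67,70.78" fill="none" stroke="#0000ff"/>
  <polyline points="84.93,79.15 45.43,158.91 146.79,41.54 291.19,112.09 132.10,78.67 175.82,46.73" fill="none" stroke="#008000"/>
  <polygon points="53.99,37.56 96.81,37.56 96.81,45.22 53.99,45.22" fill="none" stroke="#0000ff"/>
  <polyline points="297.30,23.41 284.50,29.86 259.75,62.31 229.94,102.90 201.90,133.77 182.52,137.06" fill="none" stroke="#0000ff"/>
</svg>

Machine Y-up, SVG Y-down with viewBox height 165.23, so y_svg = 165.23 − y_machine; X carries over.

Run 1: S845 ⇒ cut layer `#008000`. The run returns to its start, so emit a `<polygon>` with points (Y-flipped): 273.31,150.89 265.44,132.23 285.53,134.75.

Run 2: power S211 maps to stroke `#0000ff` (engrave). The run is open, so emit a `<polyline>` with points (Y-flipped): 254.28,30.83 259.67,33.74 269.28,39.63 280.44,48.07 290.46,58.60 296.67,70.78.

Run 3: power S845 maps to stroke `#008000` (cut). The run is open, so emit a `<polyline>` with points (Y-flipped): 84.93,79.15 45.43,158.91 146.79,41.54 291.19,112.09 132.10,78.67 175.82,46.73.

Run 4: S211 ⇒ engrave layer `#0000ff`. The run returns to its start, so emit a `<polygon>` with points (Y-flipped): 53.99,37.56 96.81,37.56 96.81,45.22 53.99,45.22.

Run 5: power S211 maps to stroke `#0000ff` (engrave). The run is open, so emit a `<polyline>` with points (Y-flipped): 297.30,23.41 284.50,29.86 259.75,62.31 229.94,102.90 201.90,133.77 182.52,137.06.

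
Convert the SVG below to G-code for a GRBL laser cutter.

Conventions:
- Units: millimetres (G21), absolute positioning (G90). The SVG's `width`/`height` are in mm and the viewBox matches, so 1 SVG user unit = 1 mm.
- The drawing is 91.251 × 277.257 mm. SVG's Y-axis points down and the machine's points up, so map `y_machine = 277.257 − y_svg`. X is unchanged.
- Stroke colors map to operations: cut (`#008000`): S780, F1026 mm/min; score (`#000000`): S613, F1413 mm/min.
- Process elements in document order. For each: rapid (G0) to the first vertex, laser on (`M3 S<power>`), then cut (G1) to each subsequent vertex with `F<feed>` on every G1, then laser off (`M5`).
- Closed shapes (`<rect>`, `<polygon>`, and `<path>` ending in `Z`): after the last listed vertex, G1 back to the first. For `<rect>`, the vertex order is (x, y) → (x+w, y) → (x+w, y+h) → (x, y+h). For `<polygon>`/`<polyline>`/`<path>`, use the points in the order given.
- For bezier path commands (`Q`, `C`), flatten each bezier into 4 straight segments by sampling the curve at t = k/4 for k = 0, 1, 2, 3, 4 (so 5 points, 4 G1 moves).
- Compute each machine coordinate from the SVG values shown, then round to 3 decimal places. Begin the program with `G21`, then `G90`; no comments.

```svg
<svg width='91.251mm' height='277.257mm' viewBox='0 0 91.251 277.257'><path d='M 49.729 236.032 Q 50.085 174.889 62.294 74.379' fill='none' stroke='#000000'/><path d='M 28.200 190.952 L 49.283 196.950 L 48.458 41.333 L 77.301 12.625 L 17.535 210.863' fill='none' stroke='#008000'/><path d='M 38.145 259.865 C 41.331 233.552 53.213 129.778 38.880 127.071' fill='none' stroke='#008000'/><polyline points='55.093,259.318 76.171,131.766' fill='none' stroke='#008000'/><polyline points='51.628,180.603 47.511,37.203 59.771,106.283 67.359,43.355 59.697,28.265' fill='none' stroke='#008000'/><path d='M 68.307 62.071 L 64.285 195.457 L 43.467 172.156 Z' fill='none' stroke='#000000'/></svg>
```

G21
G90
G0 X49.729 Y41.225
M3 S613
G1 X50.648 Y74.257 F1413
G1 X53.048 Y112.210 F1413
G1 X56.930 Y155.083 F1413
G1 X62.294 Y202.878 F1413
M5
G0 X28.200 Y86.305
M3 S780
G1 X49.283 Y80.307 F1026
G1 X48.458 Y235.924 F1026
G1 X77.301 Y264.632 F1026
G1 X17.535 Y66.394 F1026
M5
G0 X38.145 Y17.392
M3 S780
G1 X41.620 Y48.861 F1026
G1 X45.082 Y92.641 F1026
G1 X45.260 Y131.995 F1026
G1 X38.880 Y150.186 F1026
M5
G0 X55.093 Y17.939
M3 S780
G1 X76.171 Y145.491 F1026
M5
G0 X51.628 Y96.654
M3 S780
G1 X47.511 Y240.054 F1026
G1 X59.771 Y170.974 F1026
G1 X67.359 Y233.902 F1026
G1 X59.697 Y248.992 F1026
M5
G0 X68.307 Y215.186
M3 S613
G1 X64.285 Y81.800 F1413
G1 X43.467 Y105.101 F1413
G1 X68.307 Y215.186 F1413
M5

viewBox `0 0 91.251 277.257` with mm width/height → 1 unit = 1 mm. Flip: y_m = 277.257 − y_svg.

**Shape 1** — `<path>` quadratic bezier, stroke `#000000` → score (S613, F1413). Control points (SVG): P0=(49.729,236.032), P1=(50.085,174.889), P2=(62.294,74.379); sampled at t=k/4. Machine vertices: (49.729,41.225) → (50.648,74.257) → (53.048,112.210) → (56.930,155.083) → (62.294,202.878). Open path.

**Shape 2** — `<path>` open polyline, stroke `#008000` → cut (S780, F1026). Machine vertices: (28.200,86.305) → (49.283,80.307) → (48.458,235.924) → (77.301,264.632) → (17.535,66.394). Open path.

**Shape 3** — `<path>` cubic bezier, stroke `#008000` → cut (S780, F1026). Control points (SVG): P0=(38.145,259.865), P1=(41.331,233.552), P2=(53.213,129.778), P3=(38.880,127.071); sampled at t=k/4. Machine vertices: (38.145,17.392) → (41.620,48.861) → (45.082,92.641) → (45.260,131.995) → (38.880,150.186). Open path.

**Shape 4** — `<polyline>` line segment, stroke `#008000` → cut (S780, F1026). Machine vertices: (55.093,17.939) → (76.171,145.491). Open path.

**Shape 5** — `<polyline>` open polyline, stroke `#008000` → cut (S780, F1026). Machine vertices: (51.628,96.654) → (47.511,240.054) → (59.771,170.974) → (67.359,233.902) → (59.697,248.992). Open path.

**Shape 6** — `<path>` closed polygon, stroke `#000000` → score (S613, F1413). Machine vertices: (68.307,215.186) → (64.285,81.800) → (43.467,105.101) → (68.307,215.186). Closed: final G1 returns to the first vertex.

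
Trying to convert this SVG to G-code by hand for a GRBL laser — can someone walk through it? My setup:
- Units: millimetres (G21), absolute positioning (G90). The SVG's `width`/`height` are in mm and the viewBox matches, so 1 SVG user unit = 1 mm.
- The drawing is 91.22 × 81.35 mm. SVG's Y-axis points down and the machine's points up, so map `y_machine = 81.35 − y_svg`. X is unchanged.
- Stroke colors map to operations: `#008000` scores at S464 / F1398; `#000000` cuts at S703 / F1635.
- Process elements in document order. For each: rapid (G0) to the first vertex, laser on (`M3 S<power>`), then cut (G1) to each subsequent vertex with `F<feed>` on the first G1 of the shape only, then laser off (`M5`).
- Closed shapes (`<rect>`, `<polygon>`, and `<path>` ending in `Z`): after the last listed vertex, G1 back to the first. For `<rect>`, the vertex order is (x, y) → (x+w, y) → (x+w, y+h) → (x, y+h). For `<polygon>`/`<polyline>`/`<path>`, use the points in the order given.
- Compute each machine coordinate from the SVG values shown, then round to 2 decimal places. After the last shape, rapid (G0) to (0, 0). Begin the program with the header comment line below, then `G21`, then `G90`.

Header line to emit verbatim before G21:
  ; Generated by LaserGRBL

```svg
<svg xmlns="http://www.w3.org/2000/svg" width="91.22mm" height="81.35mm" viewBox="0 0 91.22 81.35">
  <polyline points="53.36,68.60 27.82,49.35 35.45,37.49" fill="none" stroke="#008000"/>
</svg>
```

Since the viewBox matches the mm dimensions, user units are millimetres directly. The only transform is the Y-flip y_m = 81.35 − y_svg.

Shape 1 is a open polyline drawn with `<polyline>`. Its stroke #008000 means score at S464, F1398. After flipping Y the toolpath is (53.36,12.75) → (27.82,32.00) → (35.45,43.86).

; Generated by LaserGRBL
G21
G90
G0 X53.36 Y12.75
M3 S464
G1 X27.82 Y32.00 F1398
G1 X35.45 Y43.86
M5
G0 X0.00 Y0.00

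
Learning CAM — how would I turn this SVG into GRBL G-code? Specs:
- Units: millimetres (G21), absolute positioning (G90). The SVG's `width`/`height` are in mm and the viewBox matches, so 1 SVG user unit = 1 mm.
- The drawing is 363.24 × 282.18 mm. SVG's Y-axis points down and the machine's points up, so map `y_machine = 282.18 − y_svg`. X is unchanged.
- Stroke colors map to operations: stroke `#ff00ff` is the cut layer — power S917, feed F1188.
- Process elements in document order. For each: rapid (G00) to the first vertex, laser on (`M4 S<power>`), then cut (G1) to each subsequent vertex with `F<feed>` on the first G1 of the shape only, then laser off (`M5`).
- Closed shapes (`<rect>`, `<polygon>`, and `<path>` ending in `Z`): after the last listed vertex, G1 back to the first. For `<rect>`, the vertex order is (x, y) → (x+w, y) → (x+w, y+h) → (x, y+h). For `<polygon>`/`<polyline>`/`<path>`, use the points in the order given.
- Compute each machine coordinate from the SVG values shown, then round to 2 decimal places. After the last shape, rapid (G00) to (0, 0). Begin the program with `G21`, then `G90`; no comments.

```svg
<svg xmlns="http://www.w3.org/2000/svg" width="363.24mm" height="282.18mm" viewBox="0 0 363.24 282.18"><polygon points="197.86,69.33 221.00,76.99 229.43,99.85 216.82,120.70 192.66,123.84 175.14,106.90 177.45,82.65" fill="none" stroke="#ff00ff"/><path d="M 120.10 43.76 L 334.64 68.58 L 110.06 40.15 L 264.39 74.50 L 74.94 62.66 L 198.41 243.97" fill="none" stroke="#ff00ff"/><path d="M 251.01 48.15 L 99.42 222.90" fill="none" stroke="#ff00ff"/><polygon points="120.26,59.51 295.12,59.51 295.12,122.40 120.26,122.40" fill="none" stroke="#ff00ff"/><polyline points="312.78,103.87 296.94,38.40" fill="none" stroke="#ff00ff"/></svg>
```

1 u = 1 mm; y_m = 282.18 − y.

[1] `<polygon>` regular polygon, #ff00ff→cut S917 F1188: (197.86,212.85) → (221.00,205.19) → (229.43,182.33) → (216.82,161.48) → (192.66,158.34) → (175.14,175.28) → (177.45,199.53) → (197.86,212.85) (closed)

[2] `<path>` open polyline, #ff00ff→cut S917 F1188: (120.10,238.42) → (334.64,213.60) → (110.06,242.03) → (264.39,207.68) → (74.94,219.52) → (198.41,38.21)

[3] `<path>` line segment, #ff00ff→cut S917 F1188: (251.01,234.03) → (99.42,59.28)

[4] `<polygon>` rectangle, #ff00ff→cut S917 F1188: (120.26,222.67) → (295.12,222.67) → (295.12,159.78) → (120.26,159.78) → (120.26,222.67) (closed)

[5] `<polyline>` line segment, #ff00ff→cut S917 F1188: (312.78,178.31) → (296.94,243.78)

G21
G90
G00 X197.86 Y212.85
M4 S917
G1 X221.00 Y205.19 F1188
G1 X229.43 Y182.33
G1 X216.82 Y161.48
G1 X192.66 Y158.34
G1 X175.14 Y175.28
G1 X177.45 Y199.53
G1 X197.86 Y212.85
M5
G00 X120.10 Y238.42
M4 S917
G1 X334.64 Y213.60 F1188
G1 X110.06 Y242.03
G1 X264.39 Y207.68
G1 X74.94 Y219.52
G1 X198.41 Y38.21
M5
G00 X251.01 Y234.03
M4 S917
G1 X99.42 Y59.28 F1188
M5
G00 X120.26 Y222.67
M4 S917
G1 X295.12 Y222.67 F1188
G1 X295.12 Y159.78
G1 X120.26 Y159.78
G1 X120.26 Y222.67
M5
G00 X312.78 Y178.31
M4 S917
G1 X296.94 Y243.78 F1188
M5
G00 X0.00 Y0.00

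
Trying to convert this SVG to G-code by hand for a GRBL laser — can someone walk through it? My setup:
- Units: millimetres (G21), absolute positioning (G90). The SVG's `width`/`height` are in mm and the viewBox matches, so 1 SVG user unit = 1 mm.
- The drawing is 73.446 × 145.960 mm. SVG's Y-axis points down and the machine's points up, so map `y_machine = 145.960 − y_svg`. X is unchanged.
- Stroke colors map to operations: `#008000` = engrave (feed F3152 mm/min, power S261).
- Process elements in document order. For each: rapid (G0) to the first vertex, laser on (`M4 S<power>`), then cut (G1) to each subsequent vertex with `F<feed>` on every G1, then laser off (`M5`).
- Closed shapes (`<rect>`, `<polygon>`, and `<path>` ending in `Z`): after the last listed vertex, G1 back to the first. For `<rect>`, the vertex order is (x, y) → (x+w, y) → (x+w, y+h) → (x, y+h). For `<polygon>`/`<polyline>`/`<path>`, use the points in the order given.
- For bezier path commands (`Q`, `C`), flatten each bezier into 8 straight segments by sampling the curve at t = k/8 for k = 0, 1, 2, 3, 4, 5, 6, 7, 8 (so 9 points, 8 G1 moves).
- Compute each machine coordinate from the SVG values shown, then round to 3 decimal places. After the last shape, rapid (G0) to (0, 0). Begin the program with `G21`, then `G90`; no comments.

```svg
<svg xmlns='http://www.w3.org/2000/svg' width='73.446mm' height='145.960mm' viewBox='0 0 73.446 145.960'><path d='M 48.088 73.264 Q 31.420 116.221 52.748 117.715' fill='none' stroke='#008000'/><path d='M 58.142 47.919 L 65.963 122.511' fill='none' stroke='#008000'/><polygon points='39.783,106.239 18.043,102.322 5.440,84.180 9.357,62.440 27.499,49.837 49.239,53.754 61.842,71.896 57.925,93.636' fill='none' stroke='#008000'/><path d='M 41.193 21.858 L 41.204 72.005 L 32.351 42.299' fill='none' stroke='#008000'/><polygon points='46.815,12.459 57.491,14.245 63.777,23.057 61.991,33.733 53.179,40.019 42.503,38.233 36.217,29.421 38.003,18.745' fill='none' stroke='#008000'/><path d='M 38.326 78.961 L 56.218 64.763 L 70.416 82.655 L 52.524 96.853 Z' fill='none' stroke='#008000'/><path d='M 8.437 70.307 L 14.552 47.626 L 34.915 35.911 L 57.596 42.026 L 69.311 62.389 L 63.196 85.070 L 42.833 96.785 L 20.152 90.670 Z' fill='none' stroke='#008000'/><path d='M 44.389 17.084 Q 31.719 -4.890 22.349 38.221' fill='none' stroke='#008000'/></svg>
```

G21
G90
G0 X48.088 Y72.696
M4 S261
G1 X44.515 Y62.605 F3152
G1 X42.129 Y53.809 F3152
G1 X40.930 Y46.309 F3152
G1 X40.919 Y40.105 F3152
G1 X42.095 Y35.196 F3152
G1 X44.459 Y31.583 F3152
G1 X48.010 Y29.266 F3152
G1 X52.748 Y28.245 F3152
M5
G0 X58.142 Y98.041
M4 S261
G1 X65.963 Y23.449 F3152
M5
G0 X39.783 Y39.721
M4 S261
G1 X18.043 Y43.638 F3152
G1 X5.440 Y61.780 F3152
G1 X9.357 Y83.520 F3152
G1 X27.499 Y96.123 F3152
G1 X49.239 Y92.206 F3152
G1 X61.842 Y74.064 F3152
G1 X57.925 Y52.324 F3152
G1 X39.783 Y39.721 F3152
M5
G0 X41.193 Y124.102
M4 S261
G1 X41.204 Y73.955 F3152
G1 X32.351 Y103.661 F3152
M5
G0 X46.815 Y133.501
M4 S261
G1 X57.491 Y131.715 F3152
G1 X63.777 Y122.903 F3152
G1 X61.991 Y112.227 F3152
G1 X53.179 Y105.941 F3152
G1 X42.503 Y107.727 F3152
G1 X36.217 Y116.539 F3152
G1 X38.003 Y127.215 F3152
G1 X46.815 Y133.501 F3152
M5
G0 X38.326 Y66.999
M4 S261
G1 X56.218 Y81.197 F3152
G1 X70.416 Y63.305 F3152
G1 X52.524 Y49.107 F3152
G1 X38.326 Y66.999 F3152
M5
G0 X8.437 Y75.653
M4 S261
G1 X14.552 Y98.334 F3152
G1 X34.915 Y110.049 F3152
G1 X57.596 Y103.934 F3152
G1 X69.311 Y83.571 F3152
G1 X63.196 Y60.890 F3152
G1 X42.833 Y49.175 F3152
G1 X20.152 Y55.290 F3152
G1 X8.437 Y75.653 F3152
M5
G0 X44.389 Y128.876
M4 S261
G1 X41.273 Y133.353 F3152
G1 X38.260 Y135.795 F3152
G1 X35.351 Y136.204 F3152
G1 X32.544 Y134.579 F3152
G1 X29.841 Y130.920 F3152
G1 X27.240 Y125.227 F3152
G1 X24.743 Y117.500 F3152
G1 X22.349 Y107.739 F3152
M5
G0 X0.000 Y0.000

Since the viewBox matches the mm dimensions, user units are millimetres directly. The only transform is the Y-flip y_m = 145.960 − y_svg.

Shape 1 is a quadratic bezier drawn with `<path>`. Its stroke #008000 means engrave at S261, F3152. After flipping Y the toolpath is (48.088,72.696) → (44.515,62.605) → (42.129,53.809) → (40.930,46.309) → (40.919,40.105) → (42.095,35.196) → (44.459,31.583) → (48.010,29.266) → (52.748,28.245).

Shape 2 is a line segment drawn with `<path>`. Its stroke #008000 means engrave at S261, F3152. After flipping Y the toolpath is (58.142,98.041) → (65.963,23.449).

Shape 3 is a regular polygon drawn with `<polygon>`. Its stroke #008000 means engrave at S261, F3152. After flipping Y the toolpath is (39.783,39.721) → (18.043,43.638) → (5.440,61.780) → (9.357,83.520) → (27.499,96.123) → (49.239,92.206) → (61.842,74.064) → (57.925,52.324) → (39.783,39.721), returning to the start.

Shape 4 is a open polyline drawn with `<path>`. Its stroke #008000 means engrave at S261, F3152. After flipping Y the toolpath is (41.193,124.102) → (41.204,73.955) → (32.351,103.661).

Shape 5 is a regular polygon drawn with `<polygon>`. Its stroke #008000 means engrave at S261, F3152. After flipping Y the toolpath is (46.815,133.501) → (57.491,131.715) → (63.777,122.903) → (61.991,112.227) → (53.179,105.941) → (42.503,107.727) → (36.217,116.539) → (38.003,127.215) → (46.815,133.501), returning to the start.

Shape 6 is a regular polygon drawn with `<path>`. Its stroke #008000 means engrave at S261, F3152. After flipping Y the toolpath is (38.326,66.999) → (56.218,81.197) → (70.416,63.305) → (52.524,49.107) → (38.326,66.999), returning to the start.

Shape 7 is a regular polygon drawn with `<path>`. Its stroke #008000 means engrave at S261, F3152. After flipping Y the toolpath is (8.437,75.653) → (14.552,98.334) → (34.915,110.049) → (57.596,103.934) → (69.311,83.571) → (63.196,60.890) → (42.833,49.175) → (20.152,55.290) → (8.437,75.653), returning to the start.

Shape 8 is a quadratic bezier drawn with `<path>`. Its stroke #008000 means engrave at S261, F3152. After flipping Y the toolpath is (44.389,128.876) → (41.273,133.353) → (38.260,135.795) → (35.351,136.204) → (32.544,134.579) → (29.841,130.920) → (27.240,125.227) → (24.743,117.500) → (22.349,107.739).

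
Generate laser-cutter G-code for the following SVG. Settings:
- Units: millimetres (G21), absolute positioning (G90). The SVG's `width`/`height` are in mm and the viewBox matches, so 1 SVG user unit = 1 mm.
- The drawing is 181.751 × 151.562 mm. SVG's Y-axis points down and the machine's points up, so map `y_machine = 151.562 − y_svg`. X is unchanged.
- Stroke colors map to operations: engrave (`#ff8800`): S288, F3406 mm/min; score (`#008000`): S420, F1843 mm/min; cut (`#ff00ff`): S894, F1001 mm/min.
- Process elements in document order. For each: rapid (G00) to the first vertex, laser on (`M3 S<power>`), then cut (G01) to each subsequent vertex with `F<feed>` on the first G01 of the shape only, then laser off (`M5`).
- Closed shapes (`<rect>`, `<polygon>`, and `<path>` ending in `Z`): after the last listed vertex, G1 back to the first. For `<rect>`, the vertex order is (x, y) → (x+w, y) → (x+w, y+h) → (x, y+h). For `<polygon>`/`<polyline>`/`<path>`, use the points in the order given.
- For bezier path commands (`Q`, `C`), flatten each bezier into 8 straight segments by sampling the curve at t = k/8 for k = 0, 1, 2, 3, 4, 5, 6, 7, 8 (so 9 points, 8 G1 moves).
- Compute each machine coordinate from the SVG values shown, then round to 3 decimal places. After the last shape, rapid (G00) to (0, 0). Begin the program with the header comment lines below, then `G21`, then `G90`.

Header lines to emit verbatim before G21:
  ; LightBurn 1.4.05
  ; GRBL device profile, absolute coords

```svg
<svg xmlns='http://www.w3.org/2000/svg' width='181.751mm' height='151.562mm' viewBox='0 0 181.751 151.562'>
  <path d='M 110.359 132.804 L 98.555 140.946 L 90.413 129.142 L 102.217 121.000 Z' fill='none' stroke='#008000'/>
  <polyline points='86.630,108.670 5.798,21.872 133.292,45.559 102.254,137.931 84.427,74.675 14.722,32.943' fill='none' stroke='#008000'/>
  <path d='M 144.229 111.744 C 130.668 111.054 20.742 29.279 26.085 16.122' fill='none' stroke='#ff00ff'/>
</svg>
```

; LightBurn 1.4.05
; GRBL device profile, absolute coords
G21
G90
G00 X110.359 Y18.758
M3 S420
G01 X98.555 Y10.616 F1843
G01 X90.413 Y22.420
G01 X102.217 Y30.562
G01 X110.359 Y18.758
M5
G00 X86.630 Y42.892
M3 S420
G01 X5.798 Y129.690 F1843
G01 X133.292 Y106.003
G01 X102.254 Y13.631
G01 X84.427 Y76.887
G01 X14.722 Y118.619
M5
G00 X144.229 Y39.818
M3 S894
G01 X135.040 Y43.585 F1001
G01 X119.297 Y53.200
G01 X99.479 Y66.907
G01 X78.068 Y82.954
G01 X57.543 Y99.585
G01 X40.384 Y115.045
G01 X29.071 Y127.582
G01 X26.085 Y135.440
M5
G00 X0.000 Y0.000

Since the viewBox matches the mm dimensions, user units are millimetres directly. The only transform is the Y-flip y_m = 151.562 − y_svg.

Shape 1 is a regular polygon drawn with `<path>`. Its stroke #008000 means score at S420, F1843. After flipping Y the toolpath is (110.359,18.758) → (98.555,10.616) → (90.413,22.420) → (102.217,30.562) → (110.359,18.758), returning to the start.

Shape 2 is a open polyline drawn with `<polyline>`. Its stroke #008000 means score at S420, F1843. After flipping Y the toolpath is (86.630,42.892) → (5.798,129.690) → (133.292,106.003) → (102.254,13.631) → (84.427,76.887) → (14.722,118.619).

Shape 3 is a cubic bezier drawn with `<path>`. Its stroke #ff00ff means cut at S894, F1001. After flipping Y the toolpath is (144.229,39.818) → (135.040,43.585) → (119.297,53.200) → (99.479,66.907) → (78.068,82.954) → (57.543,99.585) → (40.384,115.045) → (29.071,127.582) → (26.085,135.440).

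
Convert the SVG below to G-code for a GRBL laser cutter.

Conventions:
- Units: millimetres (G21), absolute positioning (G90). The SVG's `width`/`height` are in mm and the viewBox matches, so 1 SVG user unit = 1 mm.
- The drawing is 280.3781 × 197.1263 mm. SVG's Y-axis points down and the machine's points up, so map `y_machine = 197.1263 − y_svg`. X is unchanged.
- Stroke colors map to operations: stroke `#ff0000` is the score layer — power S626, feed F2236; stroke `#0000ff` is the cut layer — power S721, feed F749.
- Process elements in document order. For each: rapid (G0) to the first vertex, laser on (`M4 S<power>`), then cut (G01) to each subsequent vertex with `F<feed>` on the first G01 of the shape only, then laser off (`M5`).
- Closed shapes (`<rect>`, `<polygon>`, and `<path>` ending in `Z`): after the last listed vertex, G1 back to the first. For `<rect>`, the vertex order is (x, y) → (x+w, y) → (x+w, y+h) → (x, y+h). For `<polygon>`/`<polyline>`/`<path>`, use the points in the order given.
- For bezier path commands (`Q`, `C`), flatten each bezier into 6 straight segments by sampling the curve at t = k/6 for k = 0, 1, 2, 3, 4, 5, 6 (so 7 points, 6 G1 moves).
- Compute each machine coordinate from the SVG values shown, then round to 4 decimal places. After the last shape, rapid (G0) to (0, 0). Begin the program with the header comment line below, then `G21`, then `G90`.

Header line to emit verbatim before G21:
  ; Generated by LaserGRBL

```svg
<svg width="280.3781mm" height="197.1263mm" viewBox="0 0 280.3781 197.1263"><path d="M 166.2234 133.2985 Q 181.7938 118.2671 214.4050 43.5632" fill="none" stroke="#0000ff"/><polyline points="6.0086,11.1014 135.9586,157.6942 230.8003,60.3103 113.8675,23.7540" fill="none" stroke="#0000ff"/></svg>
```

1 u = 1 mm; y_m = 197.1263 − y.

[1] `<path>` quadratic bezier, #0000ff→cut S721 F749: (166.2234,63.8278) → (171.8869,70.4958) → (178.4971,80.4790) → (186.0540,93.7773) → (194.5576,110.3908) → (204.0080,130.3194) → (214.4050,153.5631)

[2] `<polyline>` open polyline, #0000ff→cut S721 F749: (6.0086,186.0249) → (135.9586,39.4321) → (230.8003,136.8160) → (113.8675,173.3723)

; Generated by LaserGRBL
G21
G90
G0 X166.2234 Y63.8278
M4 S721
G01 X171.8869 Y70.4958 F749
G01 X178.4971 Y80.4790
G01 X186.0540 Y93.7773
G01 X194.5576 Y110.3908
G01 X204.0080 Y130.3194
G01 X214.4050 Y153.5631
M5
G0 X6.0086 Y186.0249
M4 S721
G01 X135.9586 Y39.4321 F749
G01 X230.8003 Y136.8160
G01 X113.8675 Y173.3723
M5
G0 X0.0000 Y0.0000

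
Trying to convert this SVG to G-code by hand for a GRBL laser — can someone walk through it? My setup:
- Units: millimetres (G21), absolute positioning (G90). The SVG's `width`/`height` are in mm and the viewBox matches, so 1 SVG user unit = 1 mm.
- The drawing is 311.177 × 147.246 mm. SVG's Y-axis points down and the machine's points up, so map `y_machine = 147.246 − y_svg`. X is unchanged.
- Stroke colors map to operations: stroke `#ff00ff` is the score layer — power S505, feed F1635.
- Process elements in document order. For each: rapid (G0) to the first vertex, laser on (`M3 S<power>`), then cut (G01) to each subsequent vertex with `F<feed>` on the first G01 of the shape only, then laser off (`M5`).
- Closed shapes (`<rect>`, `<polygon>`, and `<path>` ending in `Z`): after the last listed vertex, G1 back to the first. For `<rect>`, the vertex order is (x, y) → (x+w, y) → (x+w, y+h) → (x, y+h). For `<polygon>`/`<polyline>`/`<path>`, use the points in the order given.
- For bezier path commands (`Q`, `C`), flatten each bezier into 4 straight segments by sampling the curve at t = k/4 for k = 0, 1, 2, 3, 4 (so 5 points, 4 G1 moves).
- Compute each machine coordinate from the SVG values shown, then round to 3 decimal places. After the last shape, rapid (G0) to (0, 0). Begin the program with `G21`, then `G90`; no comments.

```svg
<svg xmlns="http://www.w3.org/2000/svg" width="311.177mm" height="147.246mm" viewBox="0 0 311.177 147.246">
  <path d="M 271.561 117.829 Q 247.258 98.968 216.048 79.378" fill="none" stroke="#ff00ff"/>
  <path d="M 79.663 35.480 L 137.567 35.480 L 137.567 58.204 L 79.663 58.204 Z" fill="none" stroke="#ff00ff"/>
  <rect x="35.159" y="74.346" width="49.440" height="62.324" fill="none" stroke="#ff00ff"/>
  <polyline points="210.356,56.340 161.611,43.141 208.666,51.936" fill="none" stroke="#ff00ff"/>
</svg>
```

G21
G90
G0 X271.561 Y29.417
M3 S505
G01 X258.978 Y38.893 F1635
G01 X245.531 Y48.460
G01 X231.221 Y58.119
G01 X216.048 Y67.868
M5
G0 X79.663 Y111.766
M3 S505
G01 X137.567 Y111.766 F1635
G01 X137.567 Y89.042
G01 X79.663 Y89.042
G01 X79.663 Y111.766
M5
G0 X35.159 Y72.900
M3 S505
G01 X84.599 Y72.900 F1635
G01 X84.599 Y10.576
G01 X35.159 Y10.576
G01 X35.159 Y72.900
M5
G0 X210.356 Y90.906
M3 S505
G01 X161.611 Y104.105 F1635
G01 X208.666 Y95.310
M5
G0 X0.000 Y0.000

Since the viewBox matches the mm dimensions, user units are millimetres directly. The only transform is the Y-flip y_m = 147.246 − y_svg.

Shape 1 is a quadratic bezier drawn with `<path>`. Its stroke #ff00ff means score at S505, F1635. After flipping Y the toolpath is (271.561,29.417) → (258.978,38.893) → (245.531,48.460) → (231.221,58.119) → (216.048,67.868).

Shape 2 is a rectangle drawn with `<path>`. Its stroke #ff00ff means score at S505, F1635. After flipping Y the toolpath is (79.663,111.766) → (137.567,111.766) → (137.567,89.042) → (79.663,89.042) → (79.663,111.766), returning to the start.

Shape 3 is a rectangle drawn with `<rect>`. Its stroke #ff00ff means score at S505, F1635. After flipping Y the toolpath is (35.159,72.900) → (84.599,72.900) → (84.599,10.576) → (35.159,10.576) → (35.159,72.900), returning to the start.

Shape 4 is a open polyline drawn with `<polyline>`. Its stroke #ff00ff means score at S505, F1635. After flipping Y the toolpath is (210.356,90.906) → (161.611,104.105) → (208.666,95.310).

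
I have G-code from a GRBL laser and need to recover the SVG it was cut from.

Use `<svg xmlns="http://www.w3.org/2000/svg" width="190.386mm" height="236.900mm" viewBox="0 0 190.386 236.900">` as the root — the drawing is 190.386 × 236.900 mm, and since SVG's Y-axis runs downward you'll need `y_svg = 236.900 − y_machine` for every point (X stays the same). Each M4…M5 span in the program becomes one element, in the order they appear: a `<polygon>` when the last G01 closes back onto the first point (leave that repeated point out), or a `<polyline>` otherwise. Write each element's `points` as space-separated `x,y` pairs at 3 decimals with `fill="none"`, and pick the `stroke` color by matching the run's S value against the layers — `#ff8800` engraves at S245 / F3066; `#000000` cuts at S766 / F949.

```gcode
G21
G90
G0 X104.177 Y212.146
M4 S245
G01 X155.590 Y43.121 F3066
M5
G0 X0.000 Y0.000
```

Machine Y-up, SVG Y-down with viewBox height 236.900, so y_svg = 236.900 − y_machine; X carries over. Every run uses S245, so all elements get stroke `#ff8800` (engrave).

Run 1: The run is open, so emit a `<polyline>` with points (Y-flipped): 104.177,24.754 155.590,193.779.

<svg xmlns="http://www.w3.org/2000/svg" width="190.386mm" height="236.900mm" viewBox="0 0 190.386 236.900">
  <polyline points="104.177,24.754 155.590,193.779" fill="none" stroke="#ff8800"/>
</svg>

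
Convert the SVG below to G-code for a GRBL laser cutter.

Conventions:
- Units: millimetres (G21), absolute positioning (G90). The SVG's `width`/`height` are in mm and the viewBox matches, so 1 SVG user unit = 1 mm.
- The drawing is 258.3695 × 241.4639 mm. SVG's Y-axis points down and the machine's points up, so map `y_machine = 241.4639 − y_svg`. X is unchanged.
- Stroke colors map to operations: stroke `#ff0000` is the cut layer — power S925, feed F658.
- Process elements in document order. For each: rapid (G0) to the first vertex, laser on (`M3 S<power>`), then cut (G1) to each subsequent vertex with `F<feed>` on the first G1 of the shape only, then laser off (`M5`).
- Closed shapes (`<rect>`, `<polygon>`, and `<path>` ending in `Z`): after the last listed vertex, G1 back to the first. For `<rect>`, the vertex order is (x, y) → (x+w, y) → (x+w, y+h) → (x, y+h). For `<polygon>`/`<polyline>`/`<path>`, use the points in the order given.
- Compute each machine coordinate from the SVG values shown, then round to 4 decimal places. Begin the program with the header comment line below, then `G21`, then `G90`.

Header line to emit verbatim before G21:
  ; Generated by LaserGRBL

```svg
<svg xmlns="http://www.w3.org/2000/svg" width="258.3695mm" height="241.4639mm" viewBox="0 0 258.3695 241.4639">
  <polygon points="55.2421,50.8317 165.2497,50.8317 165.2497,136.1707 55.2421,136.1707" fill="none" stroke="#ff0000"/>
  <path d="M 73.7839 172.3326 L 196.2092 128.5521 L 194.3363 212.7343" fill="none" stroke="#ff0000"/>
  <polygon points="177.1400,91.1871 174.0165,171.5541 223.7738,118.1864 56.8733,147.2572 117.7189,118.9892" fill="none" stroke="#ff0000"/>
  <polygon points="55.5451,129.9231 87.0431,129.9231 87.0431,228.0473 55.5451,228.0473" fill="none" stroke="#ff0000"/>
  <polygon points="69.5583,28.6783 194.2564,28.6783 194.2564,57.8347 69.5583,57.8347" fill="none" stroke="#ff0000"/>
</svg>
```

Since the viewBox matches the mm dimensions, user units are millimetres directly. The only transform is the Y-flip y_m = 241.4639 − y_svg.

Shape 1 is a rectangle drawn with `<polygon>`. Its stroke #ff0000 means cut at S925, F658. After flipping Y the toolpath is (55.2421,190.6322) → (165.2497,190.6322) → (165.2497,105.2932) → (55.2421,105.2932) → (55.2421,190.6322), returning to the start.

Shape 2 is a open polyline drawn with `<path>`. Its stroke #ff0000 means cut at S925, F658. After flipping Y the toolpath is (73.7839,69.1313) → (196.2092,112.9118) → (194.3363,28.7296).

Shape 3 is a closed polygon drawn with `<polygon>`. Its stroke #ff0000 means cut at S925, F658. After flipping Y the toolpath is (177.1400,150.2768) → (174.0165,69.9098) → (223.7738,123.2775) → (56.8733,94.2067) → (117.7189,122.4747) → (177.1400,150.2768), returning to the start.

Shape 4 is a rectangle drawn with `<polygon>`. Its stroke #ff0000 means cut at S925, F658. After flipping Y the toolpath is (55.5451,111.5408) → (87.0431,111.5408) → (87.0431,13.4166) → (55.5451,13.4166) → (55.5451,111.5408), returning to the start.

Shape 5 is a rectangle drawn with `<polygon>`. Its stroke #ff0000 means cut at S925, F658. After flipping Y the toolpath is (69.5583,212.7856) → (194.2564,212.7856) → (194.2564,183.6292) → (69.5583,183.6292) → (69.5583,212.7856), returning to the start.

; Generated by LaserGRBL
G21
G90
G0 X55.2421 Y190.6322
M3 S925
G1 X165.2497 Y190.6322 F658
G1 X165.2497 Y105.2932
G1 X55.2421 Y105.2932
G1 X55.2421 Y190.6322
M5
G0 X73.7839 Y69.1313
M3 S925
G1 X196.2092 Y112.9118 F658
G1 X194.3363 Y28.7296
M5
G0 X177.1400 Y150.2768
M3 S925
G1 X174.0165 Y69.9098 F658
G1 X223.7738 Y123.2775
G1 X56.8733 Y94.2067
G1 X117.7189 Y122.4747
G1 X177.1400 Y150.2768
M5
G0 X55.5451 Y111.5408
M3 S925
G1 X87.0431 Y111.5408 F658
G1 X87.0431 Y13.4166
G1 X55.5451 Y13.4166
G1 X55.5451 Y111.5408
M5
G0 X69.5583 Y212.7856
M3 S925
G1 X194.2564 Y212.7856 F658
G1 X194.2564 Y183.6292
G1 X69.5583 Y183.6292
G1 X69.5583 Y212.7856
M5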